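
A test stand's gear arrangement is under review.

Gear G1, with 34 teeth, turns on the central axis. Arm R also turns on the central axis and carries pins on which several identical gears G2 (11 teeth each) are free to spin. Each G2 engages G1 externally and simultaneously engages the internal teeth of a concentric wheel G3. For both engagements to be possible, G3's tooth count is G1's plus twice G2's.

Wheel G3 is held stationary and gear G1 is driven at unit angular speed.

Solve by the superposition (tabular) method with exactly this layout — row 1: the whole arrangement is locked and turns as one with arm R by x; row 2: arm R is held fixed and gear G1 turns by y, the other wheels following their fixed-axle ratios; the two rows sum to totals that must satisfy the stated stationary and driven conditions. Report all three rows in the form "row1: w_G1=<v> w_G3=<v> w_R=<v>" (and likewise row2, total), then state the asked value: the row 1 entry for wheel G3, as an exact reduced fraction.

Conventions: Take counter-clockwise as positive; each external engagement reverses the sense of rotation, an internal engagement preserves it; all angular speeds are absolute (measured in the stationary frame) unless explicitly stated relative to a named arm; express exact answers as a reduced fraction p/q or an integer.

row1: w_G1=17/45 w_G3=17/45 w_R=17/45
row2: w_G1=28/45 w_G3=-17/45 w_R=0
total: w_G1=1 w_G3=0 w_R=17/45
asked value: 17/45

class = planetary set [G3 = 34+2·11 = 56; Willis about the carrier]
row 1: whole set turns with the arm by x
row 2 — arm fixed, fixed-axis ratios: sun y, ring −(34/56)·y, arm 0
boundary: total ω_ring = x − (34/56)·y = 0 and total ω_sun = x + y = 1  ⇒  y = 28/45, x = 17/45
row 2 ring = −(34/56)·28/45 = -17/45
totals (row 1 + row 2): sun 17/45 + 28/45 = 1, ring 17/45 + (-17/45) = 0, arm 17/45 + 0 = 17/45
asked cell (row1, ring) = 17/45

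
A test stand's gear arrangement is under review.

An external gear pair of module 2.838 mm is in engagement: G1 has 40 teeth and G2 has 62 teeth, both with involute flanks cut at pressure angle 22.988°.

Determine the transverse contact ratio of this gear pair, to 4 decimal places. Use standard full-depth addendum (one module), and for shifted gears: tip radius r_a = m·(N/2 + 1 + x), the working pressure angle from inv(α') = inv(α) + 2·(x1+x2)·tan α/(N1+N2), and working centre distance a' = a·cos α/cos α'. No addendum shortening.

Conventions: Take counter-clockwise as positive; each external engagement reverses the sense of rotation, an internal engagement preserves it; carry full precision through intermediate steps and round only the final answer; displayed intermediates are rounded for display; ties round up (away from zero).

1.6110

single-mesh involute tooth geometry (40T engaging 62T at module 2.838)
base radii: r_b1 = 52.252499, r_b2 = 80.991374
tip radii: r_a1 = 59.598000, r_a2 = 90.816000
no profile shift: α' = α, a' = a
action lengths: √(r_a1²−r_b1²) = 28.663530, √(r_a2²−r_b2²) = 41.084586
base pitch p_b = π·m·cos α = 8.207803
CR = (28.663530 + 41.084586 − 144.738000·sin 22.98800°)/8.207803 = 1.610952
contact ratio ≈ 1.6110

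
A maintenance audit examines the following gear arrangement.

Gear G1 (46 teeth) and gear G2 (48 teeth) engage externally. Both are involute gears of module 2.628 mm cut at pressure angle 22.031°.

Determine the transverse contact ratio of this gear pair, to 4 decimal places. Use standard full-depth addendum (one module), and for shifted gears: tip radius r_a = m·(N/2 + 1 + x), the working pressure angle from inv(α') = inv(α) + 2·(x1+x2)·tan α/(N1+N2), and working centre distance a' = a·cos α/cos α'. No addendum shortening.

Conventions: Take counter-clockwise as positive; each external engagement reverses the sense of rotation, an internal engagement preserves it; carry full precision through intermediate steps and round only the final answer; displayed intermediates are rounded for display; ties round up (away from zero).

1.6460

class = single-mesh tooth geometry [involute pair 46T × 48T, m = 2.628]
base radii: r_b1 = 56.030442, r_b2 = 58.466548
tip radii: r_a1 = 63.072000, r_a2 = 65.700000
no profile shift: α' = α, a' = a
action lengths: √(r_a1²−r_b1²) = 28.959744, √(r_a2²−r_b2²) = 29.969197
base pitch p_b = π·m·cos α = 7.653253
CR = (28.959744 + 29.969197 − 123.516000·sin 22.03100°)/7.653253 = 1.645977
contact ratio ≈ 1.6460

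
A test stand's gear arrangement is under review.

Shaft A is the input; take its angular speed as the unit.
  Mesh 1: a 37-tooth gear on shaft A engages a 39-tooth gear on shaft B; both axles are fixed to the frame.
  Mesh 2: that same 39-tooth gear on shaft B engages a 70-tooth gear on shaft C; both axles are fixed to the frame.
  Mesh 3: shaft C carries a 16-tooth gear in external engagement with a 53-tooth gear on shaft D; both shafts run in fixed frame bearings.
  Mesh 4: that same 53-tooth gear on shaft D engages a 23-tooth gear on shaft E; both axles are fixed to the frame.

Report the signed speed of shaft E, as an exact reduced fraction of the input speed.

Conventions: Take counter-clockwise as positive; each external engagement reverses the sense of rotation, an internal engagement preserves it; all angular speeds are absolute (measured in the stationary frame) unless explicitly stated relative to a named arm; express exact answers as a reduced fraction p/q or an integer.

296/805

4-mesh fixed-axis compound train (all bearings frame-fixed)
mesh 1 [37T→39T]: |ω|/ω_in = 1×37/39 = 37/39, sense flips to −
mesh 2 [39T→70T]: |ω|/ω_in = (37/39)×39/70 = 37/70, sense flips to +
mesh 3 [16T→53T]: |ω|/ω_in = (37/70)×16/53 = 296/1855, sense flips to −
mesh 4 [53T→23T]: |ω|/ω_in = (296/1855)×53/23 = 296/805, sense flips to +
signed output speed (× input speed) = 296/805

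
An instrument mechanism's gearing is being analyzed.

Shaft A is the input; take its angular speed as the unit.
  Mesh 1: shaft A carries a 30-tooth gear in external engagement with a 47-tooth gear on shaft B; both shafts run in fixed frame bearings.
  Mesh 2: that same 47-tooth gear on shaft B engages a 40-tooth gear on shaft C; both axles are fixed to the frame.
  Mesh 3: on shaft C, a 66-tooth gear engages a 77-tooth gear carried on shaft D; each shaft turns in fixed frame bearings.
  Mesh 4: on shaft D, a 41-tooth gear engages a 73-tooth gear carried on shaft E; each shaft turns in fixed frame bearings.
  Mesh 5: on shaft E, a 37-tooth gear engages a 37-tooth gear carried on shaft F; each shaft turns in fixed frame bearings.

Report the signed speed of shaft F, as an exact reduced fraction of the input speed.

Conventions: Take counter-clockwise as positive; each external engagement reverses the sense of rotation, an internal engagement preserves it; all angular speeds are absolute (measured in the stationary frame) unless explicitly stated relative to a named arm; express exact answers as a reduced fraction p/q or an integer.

-369/1022

5-mesh fixed-axis compound train (all bearings frame-fixed)
mesh 1 [30T→47T]: |ω|/ω_in = 1×30/47 = 30/47, sense flips to −
mesh 2 [47T→40T]: |ω|/ω_in = (30/47)×47/40 = 3/4, sense flips to +
mesh 3 [66T→77T]: |ω|/ω_in = (3/4)×66/77 = 9/14, sense flips to −
mesh 4 [41T→73T]: |ω|/ω_in = (9/14)×41/73 = 369/1022, sense flips to +
mesh 5 [37T→37T]: |ω|/ω_in = (369/1022)×37/37 = 369/1022, sense flips to −
signed output speed (× input speed) = -369/1022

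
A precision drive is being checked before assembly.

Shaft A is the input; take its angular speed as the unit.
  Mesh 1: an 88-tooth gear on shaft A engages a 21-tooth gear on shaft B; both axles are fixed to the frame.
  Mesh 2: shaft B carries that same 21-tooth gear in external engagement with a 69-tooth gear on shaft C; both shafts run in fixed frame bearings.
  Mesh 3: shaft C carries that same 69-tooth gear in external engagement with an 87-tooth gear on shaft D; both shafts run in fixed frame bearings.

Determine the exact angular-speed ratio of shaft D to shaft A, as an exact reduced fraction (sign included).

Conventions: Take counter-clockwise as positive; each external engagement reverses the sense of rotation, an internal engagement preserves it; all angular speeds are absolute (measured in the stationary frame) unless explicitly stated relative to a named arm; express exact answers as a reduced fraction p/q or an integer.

class = fixed-axis compound train [3 meshes; 3 ratios multiply, 3 sense flips]
mesh 1 [88T→21T]: running ratio 88/21, sense −
mesh 2 [21T→69T]: running ratio 88/69, sense +
mesh 3 [69T→87T]: running ratio 88/87, sense −
ω_out/ω_in = -88/87

-88/87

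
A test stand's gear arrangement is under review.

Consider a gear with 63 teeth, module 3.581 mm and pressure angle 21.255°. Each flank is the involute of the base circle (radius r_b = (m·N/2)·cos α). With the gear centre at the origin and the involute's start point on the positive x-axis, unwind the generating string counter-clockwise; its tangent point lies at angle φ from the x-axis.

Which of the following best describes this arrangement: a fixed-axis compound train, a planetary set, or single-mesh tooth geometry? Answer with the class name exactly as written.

single-mesh tooth geometry

recognized (one wheel, involute flank): single-mesh tooth geometry, m = 3.581, N = 63
classification: single-mesh tooth geometry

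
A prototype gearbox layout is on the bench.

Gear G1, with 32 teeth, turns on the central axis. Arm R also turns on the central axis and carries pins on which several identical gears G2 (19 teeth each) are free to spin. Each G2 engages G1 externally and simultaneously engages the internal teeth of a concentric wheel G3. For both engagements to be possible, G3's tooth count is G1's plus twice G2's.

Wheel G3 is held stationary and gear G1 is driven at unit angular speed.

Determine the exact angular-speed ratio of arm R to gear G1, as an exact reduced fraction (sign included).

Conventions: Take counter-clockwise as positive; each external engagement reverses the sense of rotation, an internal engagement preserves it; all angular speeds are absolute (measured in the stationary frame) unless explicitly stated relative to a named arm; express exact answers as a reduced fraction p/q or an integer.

recognized (axles ride arm R): planetary set, 32/19/70 teeth
ring teeth: 32 + 2·19 = 70
32(ω_sun−ω_arm) = −70(ω_ring−ω_arm),  ω_ring = 0, ω_sun = 1
32(1−ω_arm) = −70(0−ω_arm)  ⇒  102·ω_arm = 32  ⇒  ω_arm = 16/51
ω_out/ω_in = 16/51

16/51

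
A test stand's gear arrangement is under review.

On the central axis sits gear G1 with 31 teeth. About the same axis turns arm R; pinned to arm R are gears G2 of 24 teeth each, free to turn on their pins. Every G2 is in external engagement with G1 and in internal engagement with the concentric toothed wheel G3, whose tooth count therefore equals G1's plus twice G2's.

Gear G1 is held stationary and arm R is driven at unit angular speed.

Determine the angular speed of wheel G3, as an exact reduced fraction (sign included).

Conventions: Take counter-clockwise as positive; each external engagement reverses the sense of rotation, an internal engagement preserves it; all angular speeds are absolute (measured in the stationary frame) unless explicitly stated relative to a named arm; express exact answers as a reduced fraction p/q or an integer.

110/79

planetary set (31T centre, 24T on arm, 79T internal) — Willis relation
ring teeth: 31 + 2·24 = 79
31(ω_sun−ω_arm) = −79(ω_ring−ω_arm),  ω_sun = 0, ω_arm = 1
ω_ring = 1 − (31/79)(0−1) = 110/79
exact speed ratio = 110/79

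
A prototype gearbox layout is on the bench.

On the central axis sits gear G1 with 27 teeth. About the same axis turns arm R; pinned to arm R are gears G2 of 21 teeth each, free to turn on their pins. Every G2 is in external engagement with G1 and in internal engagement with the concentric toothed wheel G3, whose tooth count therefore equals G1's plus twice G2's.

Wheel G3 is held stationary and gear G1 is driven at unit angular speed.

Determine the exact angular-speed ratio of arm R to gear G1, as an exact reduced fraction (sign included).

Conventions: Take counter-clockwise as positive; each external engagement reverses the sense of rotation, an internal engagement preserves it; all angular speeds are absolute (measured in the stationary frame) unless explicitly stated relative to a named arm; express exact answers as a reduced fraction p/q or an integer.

planetary set (27T centre, 21T on arm, 69T internal) — Willis relation
ring teeth: 27 + 2·21 = 69
27(ω_sun−ω_arm) = −69(ω_ring−ω_arm),  ω_ring = 0, ω_sun = 1
27(1−ω_arm) = −69(0−ω_arm)  ⇒  96·ω_arm = 27  ⇒  ω_arm = 9/32
ω_out/ω_in = 9/32

9/32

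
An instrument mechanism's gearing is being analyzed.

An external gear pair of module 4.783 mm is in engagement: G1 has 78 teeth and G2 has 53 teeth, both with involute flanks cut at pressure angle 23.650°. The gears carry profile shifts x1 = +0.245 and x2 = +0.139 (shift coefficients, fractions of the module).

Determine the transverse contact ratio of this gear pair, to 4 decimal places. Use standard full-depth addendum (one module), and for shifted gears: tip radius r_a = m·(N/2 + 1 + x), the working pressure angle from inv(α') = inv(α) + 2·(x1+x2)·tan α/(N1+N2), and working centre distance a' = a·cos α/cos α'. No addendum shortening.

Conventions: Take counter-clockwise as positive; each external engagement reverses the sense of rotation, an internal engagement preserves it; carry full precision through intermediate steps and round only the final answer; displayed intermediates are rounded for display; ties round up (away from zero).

1.5787

recognized (one external pair, fixed centres): single-mesh tooth geometry, m = 4.783, N1 = 78, N2 = 53
base radii: r_b1 = 170.870319, r_b2 = 116.104191
tip radii: r_a1 = 192.491835, r_a2 = 132.197337
inv(α') = inv(23.650°) + 2·(+0.245+0.139)·tan α/(78+53) = 0.02772592  ⇒  α' = 24.39057°
a' = a·cos α / cos α' = 313.2865·cos 23.650°/cos 24.39057° = 315.096335
action lengths: √(r_a1²−r_b1²) = 88.636565, √(r_a2²−r_b2²) = 63.213549
base pitch p_b = π·m·cos α = 13.764229
CR = (88.636565 + 63.213549 − 315.096335·sin 24.39057°)/13.764229 = 1.578706
contact ratio ≈ 1.5787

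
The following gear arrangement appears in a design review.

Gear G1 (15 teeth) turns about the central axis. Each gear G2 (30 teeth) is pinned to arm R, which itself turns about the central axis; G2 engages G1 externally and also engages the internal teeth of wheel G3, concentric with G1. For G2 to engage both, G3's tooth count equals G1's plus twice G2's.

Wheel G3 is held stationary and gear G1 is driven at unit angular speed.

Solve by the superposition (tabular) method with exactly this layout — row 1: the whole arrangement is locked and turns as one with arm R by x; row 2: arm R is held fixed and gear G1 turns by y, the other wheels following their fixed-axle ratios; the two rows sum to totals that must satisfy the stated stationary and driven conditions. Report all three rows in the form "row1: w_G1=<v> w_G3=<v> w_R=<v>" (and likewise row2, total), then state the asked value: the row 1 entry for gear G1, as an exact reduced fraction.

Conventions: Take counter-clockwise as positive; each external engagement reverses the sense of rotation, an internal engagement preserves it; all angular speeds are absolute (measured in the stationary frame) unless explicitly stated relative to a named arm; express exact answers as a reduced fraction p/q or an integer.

class = planetary set [G3 = 15+2·30 = 75; Willis about the carrier]
row 1 — lock + rotate with arm: ω_sun = ω_ring = ω_arm = x
superposition row 2 [arm held]: sun y, ring −(15/75)·y, arm 0
boundary: total ω_ring = x − (15/75)·y = 0 and total ω_sun = x + y = 1  ⇒  y = 5/6, x = 1/6
row 2 ring = −(15/75)·5/6 = -1/6
totals (row 1 + row 2): sun 1/6 + 5/6 = 1, ring 1/6 + (-1/6) = 0, arm 1/6 + 0 = 1/6
asked cell (row1, sun) = 1/6

row1: w_G1=1/6 w_G3=1/6 w_R=1/6
row2: w_G1=5/6 w_G3=-1/6 w_R=0
total: w_G1=1 w_G3=0 w_R=1/6
asked value: 1/6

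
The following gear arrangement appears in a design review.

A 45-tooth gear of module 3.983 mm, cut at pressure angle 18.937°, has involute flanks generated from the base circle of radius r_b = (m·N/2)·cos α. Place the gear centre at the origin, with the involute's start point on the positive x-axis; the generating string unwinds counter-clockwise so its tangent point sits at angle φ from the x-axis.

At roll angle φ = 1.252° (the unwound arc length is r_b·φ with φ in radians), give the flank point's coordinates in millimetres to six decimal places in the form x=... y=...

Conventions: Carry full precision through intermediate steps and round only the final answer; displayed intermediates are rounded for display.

x=84.787276 y=0.000295

topology: single-mesh involute geometry — m = 3.983, N = 45
pitch radius r_p = m·N/2 = 3.983·45/2 = 89.617500
base radius r_b = r_p·cos α = 89.617500·cos 18.937° = 84.767041
roll angle φ = 1.252° = 0.02185152 rad
x = r_b·(cos φ + φ·sin φ) = 84.787276
y = r_b·(sin φ − φ·cos φ) = 0.000295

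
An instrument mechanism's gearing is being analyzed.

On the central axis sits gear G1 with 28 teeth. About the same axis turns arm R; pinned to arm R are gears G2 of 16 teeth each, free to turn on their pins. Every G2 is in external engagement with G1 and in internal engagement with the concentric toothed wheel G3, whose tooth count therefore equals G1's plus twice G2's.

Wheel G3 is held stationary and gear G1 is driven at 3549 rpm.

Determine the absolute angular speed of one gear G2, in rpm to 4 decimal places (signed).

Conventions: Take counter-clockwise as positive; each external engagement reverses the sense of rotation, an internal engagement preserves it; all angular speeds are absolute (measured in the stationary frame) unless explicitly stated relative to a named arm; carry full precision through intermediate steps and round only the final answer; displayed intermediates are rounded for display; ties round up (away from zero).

class = planetary set [G3 = 28+2·16 = 60; Willis about the carrier]
normalise by the input: solve with ω_sun = 1, then scale by 3549 rpm
ring teeth: 28 + 2·16 = 60
28(ω_sun−ω_arm) = −60(ω_ring−ω_arm),  ω_ring = 0, ω_sun = 1
28(1−ω_arm) = −60(0−ω_arm)  ⇒  88·ω_arm = 28  ⇒  ω_arm = 7/22
sun–planet mesh: 28·(1−7/22) = −16·(ω_p−ω_arm)  ⇒  ω_p−ω_arm = -105/88
ω_p = 7/22 − 105/88 = -7/8
scale: ω_p = -7/8 × 3549 rpm = -3105.3750 rpm

-3105.3750 rpm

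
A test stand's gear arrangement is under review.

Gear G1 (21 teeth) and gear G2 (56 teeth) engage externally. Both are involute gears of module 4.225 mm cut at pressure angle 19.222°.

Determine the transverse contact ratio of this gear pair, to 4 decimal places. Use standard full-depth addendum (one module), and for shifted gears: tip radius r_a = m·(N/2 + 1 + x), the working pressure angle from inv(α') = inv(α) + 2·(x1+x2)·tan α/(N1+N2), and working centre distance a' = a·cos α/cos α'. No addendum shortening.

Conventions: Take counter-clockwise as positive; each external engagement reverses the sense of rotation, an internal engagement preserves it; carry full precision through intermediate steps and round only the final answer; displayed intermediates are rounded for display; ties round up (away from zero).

single-mesh involute tooth geometry (21T engaging 56T at module 4.225)
base radii: r_b1 = 41.889292, r_b2 = 111.704778
tip radii: r_a1 = 48.587500, r_a2 = 122.525000
no profile shift: α' = α, a' = a
action lengths: √(r_a1²−r_b1²) = 24.617725, √(r_a2²−r_b2²) = 50.343006
base pitch p_b = π·m·cos α = 12.533247
CR = (24.617725 + 50.343006 − 162.662500·sin 19.22200°)/12.533247 = 1.708055
contact ratio ≈ 1.7081

1.7081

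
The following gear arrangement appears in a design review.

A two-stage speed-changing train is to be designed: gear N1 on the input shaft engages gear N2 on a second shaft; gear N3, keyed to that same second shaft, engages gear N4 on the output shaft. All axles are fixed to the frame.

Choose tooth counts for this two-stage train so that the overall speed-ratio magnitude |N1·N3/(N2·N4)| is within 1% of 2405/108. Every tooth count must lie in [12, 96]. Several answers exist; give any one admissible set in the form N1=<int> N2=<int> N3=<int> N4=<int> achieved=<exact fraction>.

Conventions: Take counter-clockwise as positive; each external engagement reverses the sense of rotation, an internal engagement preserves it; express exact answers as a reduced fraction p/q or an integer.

class = fixed-axis compound train [2-stage, 2405/108 wanted]
target = 2405/108 in lowest terms: an exact hit needs N1·N3 = k·2405 and N2·N4 = k·108 for one integer k, every count in [12, 96]; additionally prefer no 1:1 stage (N1 ≠ N2, N3 ≠ N4)
k = 1: no 1:1-free in-range split of k·2405 and k·108 into factor pairs; take k = 2
k = 2: N1·N3 = 4810 = 65·74, N2·N4 = 216 = 12·18
achieved = 65·74/(12·18) = 2405/108; |achieved − target| = 0 ≤ 481/2160 ✓

N1=65 N2=12 N3=74 N4=18 achieved=2405/108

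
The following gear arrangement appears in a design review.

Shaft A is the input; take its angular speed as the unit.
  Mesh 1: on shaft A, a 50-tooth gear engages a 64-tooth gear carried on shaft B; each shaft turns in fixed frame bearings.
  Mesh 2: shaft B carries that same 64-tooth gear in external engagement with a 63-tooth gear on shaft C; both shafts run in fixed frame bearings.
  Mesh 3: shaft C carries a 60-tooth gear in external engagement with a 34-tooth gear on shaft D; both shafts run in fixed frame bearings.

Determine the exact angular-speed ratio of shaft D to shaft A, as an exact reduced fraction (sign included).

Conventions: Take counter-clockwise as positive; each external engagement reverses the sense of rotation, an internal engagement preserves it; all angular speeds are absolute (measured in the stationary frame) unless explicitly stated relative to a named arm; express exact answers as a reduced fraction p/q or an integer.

class = fixed-axis compound train [3 meshes; 3 ratios multiply, 3 sense flips]
mesh 1 [50T→64T]: running ratio 25/32, sense −
mesh 2 [64T→63T]: running ratio 50/63, sense +
mesh 3 [60T→34T]: running ratio 500/357, sense −
ω_out/ω_in = -500/357

-500/357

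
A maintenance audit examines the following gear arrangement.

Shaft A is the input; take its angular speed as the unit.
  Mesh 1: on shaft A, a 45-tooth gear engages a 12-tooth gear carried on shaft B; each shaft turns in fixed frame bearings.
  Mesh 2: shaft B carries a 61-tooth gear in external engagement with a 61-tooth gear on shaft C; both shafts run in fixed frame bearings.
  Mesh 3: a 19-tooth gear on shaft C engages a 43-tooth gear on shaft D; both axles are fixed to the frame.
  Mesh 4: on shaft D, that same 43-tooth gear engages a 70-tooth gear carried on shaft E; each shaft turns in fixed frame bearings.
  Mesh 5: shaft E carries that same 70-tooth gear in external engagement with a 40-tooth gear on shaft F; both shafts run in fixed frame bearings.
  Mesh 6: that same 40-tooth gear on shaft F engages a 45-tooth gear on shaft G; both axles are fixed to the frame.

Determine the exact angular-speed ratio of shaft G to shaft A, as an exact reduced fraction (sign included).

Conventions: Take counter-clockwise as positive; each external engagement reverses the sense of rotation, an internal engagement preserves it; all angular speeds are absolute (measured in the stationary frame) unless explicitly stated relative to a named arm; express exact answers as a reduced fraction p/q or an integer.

19/12

class = fixed-axis compound train [6 meshes; 6 ratios multiply, 6 sense flips]
mesh 1 [45T→12T]: running ratio 15/4, sense −
mesh 2 [61T→61T]: running ratio 15/4, sense +
mesh 3 [19T→43T]: running ratio 285/172, sense −
mesh 4 [43T→70T]: running ratio 57/56, sense +
mesh 5 [70T→40T]: running ratio 57/32, sense −
mesh 6 [40T→45T]: running ratio 19/12, sense +
ω_out/ω_in = 19/12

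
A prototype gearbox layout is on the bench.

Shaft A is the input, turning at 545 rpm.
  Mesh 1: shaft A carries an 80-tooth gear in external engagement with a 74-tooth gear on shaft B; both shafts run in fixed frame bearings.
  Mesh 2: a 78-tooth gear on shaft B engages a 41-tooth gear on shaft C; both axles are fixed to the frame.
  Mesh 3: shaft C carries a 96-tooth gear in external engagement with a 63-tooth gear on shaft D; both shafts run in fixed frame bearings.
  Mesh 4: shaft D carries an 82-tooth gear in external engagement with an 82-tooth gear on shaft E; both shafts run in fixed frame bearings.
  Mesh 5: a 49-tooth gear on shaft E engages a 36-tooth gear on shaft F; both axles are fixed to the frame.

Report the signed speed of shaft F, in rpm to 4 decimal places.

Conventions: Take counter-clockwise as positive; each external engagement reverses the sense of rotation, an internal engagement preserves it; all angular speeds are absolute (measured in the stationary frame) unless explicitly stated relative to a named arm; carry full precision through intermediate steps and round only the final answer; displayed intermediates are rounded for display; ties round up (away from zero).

topology: fixed-axis compound train — 5 meshes, A→F
mesh 1 [80T→74T]: ω = 545.0000×80/74 = 589.1892 rpm, sense flips to −
mesh 2 [78T→41T]: ω = 589.1892×78/41 = 1120.8965 rpm, sense flips to +
mesh 3 [96T→63T]: ω = 1120.8965×96/63 = 1708.0328 rpm, sense flips to −
mesh 4 [82T→82T]: ω = 1708.0328×82/82 = 1708.0328 rpm, sense flips to +
mesh 5 [49T→36T]: ω = 1708.0328×49/36 = 2324.8224 rpm, sense flips to −
signed output speed = -2324.8224 rpm

-2324.8224 rpm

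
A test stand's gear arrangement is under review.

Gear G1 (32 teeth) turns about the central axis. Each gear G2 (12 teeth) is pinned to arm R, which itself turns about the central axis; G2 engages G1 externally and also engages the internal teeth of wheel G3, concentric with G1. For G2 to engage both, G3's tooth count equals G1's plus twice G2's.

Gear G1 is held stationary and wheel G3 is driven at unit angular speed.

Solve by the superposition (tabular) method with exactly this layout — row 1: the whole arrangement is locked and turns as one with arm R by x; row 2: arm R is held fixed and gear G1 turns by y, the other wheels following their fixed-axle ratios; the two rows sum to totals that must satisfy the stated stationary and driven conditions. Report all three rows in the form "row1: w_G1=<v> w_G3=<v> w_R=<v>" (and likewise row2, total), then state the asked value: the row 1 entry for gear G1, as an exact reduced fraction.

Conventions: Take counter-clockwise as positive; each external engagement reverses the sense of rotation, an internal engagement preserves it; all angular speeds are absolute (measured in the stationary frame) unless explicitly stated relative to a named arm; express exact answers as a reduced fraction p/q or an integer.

row1: w_G1=7/11 w_G3=7/11 w_R=7/11
row2: w_G1=-7/11 w_G3=4/11 w_R=0
total: w_G1=0 w_G3=1 w_R=7/11
asked value: 7/11

planetary set (32T centre, 12T on arm, 56T internal) — Willis relation
row 1: whole set turns with the arm by x
row 2 (arm held, sun turns y): ω_ring = −(32/56)·y, ω_arm = 0
boundary: total ω_sun = x + y = 0 and total ω_ring = x − (32/56)·y = 1  ⇒  y = -7/11, x = 7/11
row 2 ring = −(32/56)·(-7/11) = 4/11
totals (row 1 + row 2): sun 7/11 + (-7/11) = 0, ring 7/11 + 4/11 = 1, arm 7/11 + 0 = 7/11
asked cell (row1, sun) = 7/11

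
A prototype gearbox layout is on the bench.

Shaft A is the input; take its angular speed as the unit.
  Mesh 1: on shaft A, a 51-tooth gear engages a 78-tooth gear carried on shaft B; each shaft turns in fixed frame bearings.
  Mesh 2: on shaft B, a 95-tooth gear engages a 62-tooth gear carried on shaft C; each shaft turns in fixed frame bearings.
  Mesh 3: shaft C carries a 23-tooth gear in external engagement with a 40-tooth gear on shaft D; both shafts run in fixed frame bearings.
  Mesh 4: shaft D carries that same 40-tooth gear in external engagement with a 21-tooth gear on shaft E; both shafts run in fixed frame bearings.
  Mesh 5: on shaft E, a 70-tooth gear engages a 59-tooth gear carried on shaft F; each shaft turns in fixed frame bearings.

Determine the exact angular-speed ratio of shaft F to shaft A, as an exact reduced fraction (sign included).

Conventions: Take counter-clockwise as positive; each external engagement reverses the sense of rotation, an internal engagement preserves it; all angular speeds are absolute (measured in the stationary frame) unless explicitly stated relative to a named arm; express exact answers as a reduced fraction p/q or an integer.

class = fixed-axis compound train [5 meshes; 5 ratios multiply, 5 sense flips]
mesh 1 [51T→78T]: running ratio 17/26, sense −
mesh 2 [95T→62T]: running ratio 1615/1612, sense +
mesh 3 [23T→40T]: running ratio 7429/12896, sense −
mesh 4 [40T→21T]: running ratio 37145/33852, sense +
mesh 5 [70T→59T]: running ratio 185725/142662, sense −
ω_out/ω_in = -185725/142662

-185725/142662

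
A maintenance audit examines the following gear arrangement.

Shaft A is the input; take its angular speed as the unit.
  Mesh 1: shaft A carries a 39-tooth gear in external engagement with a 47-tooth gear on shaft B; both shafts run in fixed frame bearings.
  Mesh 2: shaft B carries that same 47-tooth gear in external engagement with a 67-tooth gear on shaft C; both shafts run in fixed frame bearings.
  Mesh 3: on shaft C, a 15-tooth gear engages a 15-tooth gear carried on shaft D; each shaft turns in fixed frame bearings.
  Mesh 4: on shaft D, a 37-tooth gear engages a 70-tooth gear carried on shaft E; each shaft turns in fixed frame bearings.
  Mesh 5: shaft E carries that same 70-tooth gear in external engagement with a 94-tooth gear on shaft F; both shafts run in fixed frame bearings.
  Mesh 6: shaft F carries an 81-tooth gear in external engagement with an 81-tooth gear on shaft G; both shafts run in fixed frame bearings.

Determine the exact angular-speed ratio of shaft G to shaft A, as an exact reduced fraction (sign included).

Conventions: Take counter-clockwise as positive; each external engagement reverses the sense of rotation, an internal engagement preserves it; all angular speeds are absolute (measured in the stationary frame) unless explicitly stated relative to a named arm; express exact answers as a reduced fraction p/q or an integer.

1443/6298

class = fixed-axis compound train [6 meshes; 6 ratios multiply, 6 sense flips]
mesh 1 [39T→47T]: running ratio 39/47, sense −
mesh 2 [47T→67T]: running ratio 39/67, sense +
mesh 3 [15T→15T]: running ratio 39/67, sense −
mesh 4 [37T→70T]: running ratio 1443/4690, sense +
mesh 5 [70T→94T]: running ratio 1443/6298, sense −
mesh 6 [81T→81T]: running ratio 1443/6298, sense +
ω_out/ω_in = 1443/6298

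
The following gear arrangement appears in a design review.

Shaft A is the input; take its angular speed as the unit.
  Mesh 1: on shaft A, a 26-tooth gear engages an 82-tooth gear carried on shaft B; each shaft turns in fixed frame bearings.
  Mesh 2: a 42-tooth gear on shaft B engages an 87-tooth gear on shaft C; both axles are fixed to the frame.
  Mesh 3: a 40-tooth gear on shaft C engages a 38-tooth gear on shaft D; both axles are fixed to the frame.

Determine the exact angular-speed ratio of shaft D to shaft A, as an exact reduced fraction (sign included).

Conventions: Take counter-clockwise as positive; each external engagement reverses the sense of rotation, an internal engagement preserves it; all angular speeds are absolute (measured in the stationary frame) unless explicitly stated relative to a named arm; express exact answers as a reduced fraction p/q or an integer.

class = fixed-axis compound train [3 meshes; 3 ratios multiply, 3 sense flips]
mesh 1 [26T→82T]: running ratio 13/41, sense −
mesh 2 [42T→87T]: running ratio 182/1189, sense +
mesh 3 [40T→38T]: running ratio 3640/22591, sense −
ω_out/ω_in = -3640/22591

-3640/22591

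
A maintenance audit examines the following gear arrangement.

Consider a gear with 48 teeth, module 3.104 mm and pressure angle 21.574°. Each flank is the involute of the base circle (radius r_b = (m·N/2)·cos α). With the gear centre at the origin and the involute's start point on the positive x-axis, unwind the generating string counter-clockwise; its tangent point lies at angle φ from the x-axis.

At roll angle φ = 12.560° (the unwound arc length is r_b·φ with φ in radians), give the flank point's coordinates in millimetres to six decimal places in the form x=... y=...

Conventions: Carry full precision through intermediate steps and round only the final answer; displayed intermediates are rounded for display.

x=70.921660 y=0.242092

recognized (one wheel, involute flank): single-mesh tooth geometry, m = 3.104, N = 48
pitch radius r_p = m·N/2 = 3.104·48/2 = 74.496000
base radius r_b = r_p·cos α = 74.496000·cos 21.574° = 69.277066
roll angle φ = 12.560° = 0.21921335 rad
x = r_b·(cos φ + φ·sin φ) = 70.921660
y = r_b·(sin φ − φ·cos φ) = 0.242092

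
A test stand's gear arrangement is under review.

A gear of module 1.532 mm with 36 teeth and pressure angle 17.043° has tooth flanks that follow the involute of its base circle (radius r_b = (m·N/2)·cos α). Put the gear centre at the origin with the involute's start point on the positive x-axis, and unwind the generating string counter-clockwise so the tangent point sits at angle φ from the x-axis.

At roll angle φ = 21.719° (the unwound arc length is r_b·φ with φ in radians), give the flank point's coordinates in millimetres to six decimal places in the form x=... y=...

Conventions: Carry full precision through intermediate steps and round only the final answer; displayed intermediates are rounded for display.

x=28.191724 y=0.471851

topology: single-mesh involute geometry — m = 1.532, N = 36
pitch radius r_p = m·N/2 = 1.532·36/2 = 27.576000
base radius r_b = r_p·cos α = 27.576000·cos 17.043° = 26.365002
roll angle φ = 21.719° = 0.37906806 rad
x = r_b·(cos φ + φ·sin φ) = 28.191724
y = r_b·(sin φ − φ·cos φ) = 0.471851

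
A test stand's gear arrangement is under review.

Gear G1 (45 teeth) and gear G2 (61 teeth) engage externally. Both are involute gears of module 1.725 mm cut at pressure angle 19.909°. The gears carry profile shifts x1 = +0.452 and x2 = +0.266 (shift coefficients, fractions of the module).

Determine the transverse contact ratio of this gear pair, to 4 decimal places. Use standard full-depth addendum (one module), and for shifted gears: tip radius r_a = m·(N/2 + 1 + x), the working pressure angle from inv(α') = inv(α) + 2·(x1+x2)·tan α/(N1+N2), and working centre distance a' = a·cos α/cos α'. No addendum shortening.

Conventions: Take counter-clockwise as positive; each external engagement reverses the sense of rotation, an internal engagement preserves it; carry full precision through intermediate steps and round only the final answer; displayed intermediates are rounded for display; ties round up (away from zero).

class = single-mesh tooth geometry [involute pair 45T × 61T, m = 1.725]
base radii: r_b1 = 36.492857, r_b2 = 49.468095
tip radii: r_a1 = 41.317200, r_a2 = 54.796350
inv(α') = inv(19.909°) + 2·(+0.452+0.266)·tan α/(45+61) = 0.01960143  ⇒  α' = 21.83994°
a' = a·cos α / cos α' = 91.4250·cos 19.909°/cos 21.83994° = 92.607712
action lengths: √(r_a1²−r_b1²) = 19.374787, √(r_a2²−r_b2²) = 23.570055
base pitch p_b = π·m·cos α = 5.095364
CR = (19.374787 + 23.570055 − 92.607712·sin 21.83994°)/5.095364 = 1.666885
contact ratio ≈ 1.6669

1.6669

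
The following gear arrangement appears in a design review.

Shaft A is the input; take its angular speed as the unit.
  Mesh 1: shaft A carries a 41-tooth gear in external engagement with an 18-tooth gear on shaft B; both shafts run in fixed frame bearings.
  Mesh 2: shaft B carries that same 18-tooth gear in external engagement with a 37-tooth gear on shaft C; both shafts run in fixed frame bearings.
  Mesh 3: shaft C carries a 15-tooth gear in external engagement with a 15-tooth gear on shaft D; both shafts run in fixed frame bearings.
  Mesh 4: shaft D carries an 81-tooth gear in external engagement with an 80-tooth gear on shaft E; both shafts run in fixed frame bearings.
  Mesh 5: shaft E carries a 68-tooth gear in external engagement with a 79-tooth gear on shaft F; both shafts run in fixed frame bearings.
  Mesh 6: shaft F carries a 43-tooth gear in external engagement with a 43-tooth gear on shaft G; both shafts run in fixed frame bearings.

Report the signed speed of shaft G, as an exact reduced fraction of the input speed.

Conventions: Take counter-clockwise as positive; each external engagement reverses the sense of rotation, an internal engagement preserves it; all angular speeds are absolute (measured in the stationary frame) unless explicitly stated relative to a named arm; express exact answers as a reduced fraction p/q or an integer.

56457/58460

6-mesh fixed-axis compound train (all bearings frame-fixed)
mesh 1 [41T→18T]: |ω|/ω_in = 1×41/18 = 41/18, sense flips to −
mesh 2 [18T→37T]: |ω|/ω_in = (41/18)×18/37 = 41/37, sense flips to +
mesh 3 [15T→15T]: |ω|/ω_in = (41/37)×15/15 = 41/37, sense flips to −
mesh 4 [81T→80T]: |ω|/ω_in = (41/37)×81/80 = 3321/2960, sense flips to +
mesh 5 [68T→79T]: |ω|/ω_in = (3321/2960)×68/79 = 56457/58460, sense flips to −
mesh 6 [43T→43T]: |ω|/ω_in = (56457/58460)×43/43 = 56457/58460, sense flips to +
signed output speed (× input speed) = 56457/58460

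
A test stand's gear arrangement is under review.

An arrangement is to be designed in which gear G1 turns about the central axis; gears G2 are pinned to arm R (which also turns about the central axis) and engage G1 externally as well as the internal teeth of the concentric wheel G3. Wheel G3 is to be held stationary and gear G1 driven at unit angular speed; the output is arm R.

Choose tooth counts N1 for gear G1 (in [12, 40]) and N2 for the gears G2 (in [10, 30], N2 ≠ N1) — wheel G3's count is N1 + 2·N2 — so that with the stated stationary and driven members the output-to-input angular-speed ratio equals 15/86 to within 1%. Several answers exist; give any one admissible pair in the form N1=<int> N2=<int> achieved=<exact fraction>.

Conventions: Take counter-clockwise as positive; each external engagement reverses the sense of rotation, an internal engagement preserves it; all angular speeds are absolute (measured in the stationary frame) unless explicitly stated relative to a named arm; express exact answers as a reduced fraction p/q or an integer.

N1=15 N2=28 achieved=15/86

design class (target 15/86): planetary set
Willis with ω_ring = 0: ω_arm/ω_sun = N1/(N1+N3); set equal to 15/86  ⇒  N3/N1 = 1/(15/86) − 1 = 71/15
N3 = N1 + 2·N2  ⇒  N2/N1 = (N3/N1 − 1)/2 = (71/15 − 1)/2 = 28/15
smallest multiple with N1 ≥ 12 and N2 ≥ 10: k = 1  ⇒  N1 = 1·15 = 15, N2 = 1·28 = 28 (N1 ≤ 40, N2 ≤ 30, N2 ≠ N1 ✓), N3 = 15 + 2·28 = 71
check: N1/(N1+N3) with N1 = 15, N3 = 71 gives 15/86; |achieved − target| = 0 ≤ 3/1720 ✓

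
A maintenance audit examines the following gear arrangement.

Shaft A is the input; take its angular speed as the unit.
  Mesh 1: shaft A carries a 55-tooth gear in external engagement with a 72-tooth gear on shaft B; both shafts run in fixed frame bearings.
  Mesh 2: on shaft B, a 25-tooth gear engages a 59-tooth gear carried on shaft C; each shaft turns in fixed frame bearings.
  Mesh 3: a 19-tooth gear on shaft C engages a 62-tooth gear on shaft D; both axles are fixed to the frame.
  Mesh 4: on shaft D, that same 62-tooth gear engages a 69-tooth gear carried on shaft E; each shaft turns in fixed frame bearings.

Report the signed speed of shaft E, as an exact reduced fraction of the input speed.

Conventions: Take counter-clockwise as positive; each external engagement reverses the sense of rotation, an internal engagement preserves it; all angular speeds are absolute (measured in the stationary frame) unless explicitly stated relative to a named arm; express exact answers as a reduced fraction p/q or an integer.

26125/293112

4-mesh fixed-axis compound train (all bearings frame-fixed)
mesh 1 [55T→72T]: |ω|/ω_in = 1×55/72 = 55/72, sense flips to −
mesh 2 [25T→59T]: |ω|/ω_in = (55/72)×25/59 = 1375/4248, sense flips to +
mesh 3 [19T→62T]: |ω|/ω_in = (1375/4248)×19/62 = 26125/263376, sense flips to −
mesh 4 [62T→69T]: |ω|/ω_in = (26125/263376)×62/69 = 26125/293112, sense flips to +
signed output speed (× input speed) = 26125/293112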